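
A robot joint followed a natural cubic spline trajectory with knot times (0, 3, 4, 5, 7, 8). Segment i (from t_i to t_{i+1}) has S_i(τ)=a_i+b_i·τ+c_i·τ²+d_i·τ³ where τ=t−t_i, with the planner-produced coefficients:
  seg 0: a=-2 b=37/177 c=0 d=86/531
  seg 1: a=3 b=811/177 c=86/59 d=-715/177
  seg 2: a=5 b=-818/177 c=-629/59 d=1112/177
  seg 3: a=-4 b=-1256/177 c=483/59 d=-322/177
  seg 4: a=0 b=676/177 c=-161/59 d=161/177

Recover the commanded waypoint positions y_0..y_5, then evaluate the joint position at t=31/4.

y_0=-2 y_1=3 y_2=5 y_3=-4 y_4=0 y_5=2
S(31/4) = 6469/3776

y_0 = S_0(0) = a_0 = -2
y_1 = S_1(0) = a_1 = 3
y_2 = S_2(0) = a_2 = 5
y_3 = S_3(0) = a_3 = -4
y_4 = S_4(0) = a_4 = 0
y_5 = S_4(1) = 2
t_q=31/4 is in segment 4 (τ=3/4); S_4(τ)=6469/3776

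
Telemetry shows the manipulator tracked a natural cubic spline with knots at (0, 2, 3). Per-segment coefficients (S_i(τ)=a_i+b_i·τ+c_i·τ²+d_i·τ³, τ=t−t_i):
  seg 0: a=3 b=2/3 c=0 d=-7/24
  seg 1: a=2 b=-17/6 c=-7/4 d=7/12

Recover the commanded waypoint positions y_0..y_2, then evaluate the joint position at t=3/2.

y_0 = S_0(0) = a_0 = 3
y_1 = S_1(0) = a_1 = 2
y_2 = S_1(1) = -2
t_q=3/2 is in segment 0 (τ=3/2); S_0(τ)=193/64

y_0=3 y_1=2 y_2=-2
S(3/2) = 193/64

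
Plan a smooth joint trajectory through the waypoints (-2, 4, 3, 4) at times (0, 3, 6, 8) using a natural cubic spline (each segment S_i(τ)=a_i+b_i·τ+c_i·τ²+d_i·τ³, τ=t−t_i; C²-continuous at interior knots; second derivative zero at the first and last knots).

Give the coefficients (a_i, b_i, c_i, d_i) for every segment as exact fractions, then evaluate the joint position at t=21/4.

  seg 0: a=-2 b=599/222 c=0 d=-155/1998
  seg 1: a=4 b=67/111 c=-155/222 d=257/1998
  seg 2: a=3 b=-25/222 c=17/37 d=-17/222
S(21/4) = 15575/4736

Δ: Δ0=2, Δ1=-1/3, Δ2=1/2
row 1: diag=12, rhs=-14; c'=1/4, d'=-7/6
row 2: denom=10−3·1/4=37/4; d'=(5−3·-7/6)/(37/4)=34/37
back: M2=34/37
back: M1=-7/6−1/4·34/37=-155/111
M: M0=0, M1=-155/111, M2=34/37, M3=0
seg 0: a=-2, c=M0/2=0, d=(M1−M0)/(6·3)=-155/1998, b=Δ0−h0·(2M0+M1)/6=599/222
seg 1: a=4, c=M1/2=-155/222, d=(M2−M1)/(6·3)=257/1998, b=Δ1−h1·(2M1+M2)/6=67/111
seg 2: a=3, c=M2/2=17/37, d=(M3−M2)/(6·2)=-17/222, b=Δ2−h2·(2M2+M3)/6=-25/222
t_q=21/4 → seg 1, τ=9/4; S=4+67/111·τ+-155/222·τ²+257/1998·τ³=15575/4736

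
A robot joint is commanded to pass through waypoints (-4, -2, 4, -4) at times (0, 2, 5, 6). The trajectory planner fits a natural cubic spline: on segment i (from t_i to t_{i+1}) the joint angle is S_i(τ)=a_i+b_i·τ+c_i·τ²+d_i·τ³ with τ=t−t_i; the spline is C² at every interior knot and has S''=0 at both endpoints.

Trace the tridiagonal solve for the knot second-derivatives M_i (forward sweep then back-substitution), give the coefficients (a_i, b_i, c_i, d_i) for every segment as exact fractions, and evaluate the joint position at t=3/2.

  seg 0: a=-4 b=-5/71 c=0 d=19/71
  seg 1: a=-2 b=223/71 c=114/71 d=-47/71
  seg 2: a=4 b=-362/71 c=-309/71 d=103/71
S(3/2) = -1819/568

Δ: Δ0=1, Δ1=2, Δ2=-8
row 1: diag=10, rhs=6; c'=3/10, d'=3/5
row 2: denom=8−3·3/10=71/10; d'=(-60−3·3/5)/(71/10)=-618/71
back: M2=-618/71
back: M1=3/5−3/10·-618/71=228/71
M: M0=0, M1=228/71, M2=-618/71, M3=0
seg 0: a=-4, c=M0/2=0, d=(M1−M0)/(6·2)=19/71, b=Δ0−h0·(2M0+M1)/6=-5/71
seg 1: a=-2, c=M1/2=114/71, d=(M2−M1)/(6·3)=-47/71, b=Δ1−h1·(2M1+M2)/6=223/71
seg 2: a=4, c=M2/2=-309/71, d=(M3−M2)/(6·1)=103/71, b=Δ2−h2·(2M2+M3)/6=-362/71
t_q=3/2 → seg 0, τ=3/2; S=-4+-5/71·τ+0·τ²+19/71·τ³=-1819/568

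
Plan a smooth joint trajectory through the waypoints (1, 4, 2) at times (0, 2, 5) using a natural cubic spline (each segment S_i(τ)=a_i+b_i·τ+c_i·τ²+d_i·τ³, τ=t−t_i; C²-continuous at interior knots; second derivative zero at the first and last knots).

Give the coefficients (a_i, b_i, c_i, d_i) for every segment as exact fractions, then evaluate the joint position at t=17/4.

Δ: Δ0=3/2, Δ1=-2/3
row 1: diag=10, rhs=-13; c'=3/10, d'=-13/10
back: M1=-13/10
M: M0=0, M1=-13/10, M2=0
seg 0: a=1, c=M0/2=0, d=(M1−M0)/(6·2)=-13/120, b=Δ0−h0·(2M0+M1)/6=29/15
seg 1: a=4, c=M1/2=-13/20, d=(M2−M1)/(6·3)=13/180, b=Δ1−h1·(2M1+M2)/6=19/30
t_q=17/4 → seg 1, τ=9/4; S=4+19/30·τ+-13/20·τ²+13/180·τ³=757/256

  seg 0: a=1 b=29/15 c=0 d=-13/120
  seg 1: a=4 b=19/30 c=-13/20 d=13/180
S(17/4) = 757/256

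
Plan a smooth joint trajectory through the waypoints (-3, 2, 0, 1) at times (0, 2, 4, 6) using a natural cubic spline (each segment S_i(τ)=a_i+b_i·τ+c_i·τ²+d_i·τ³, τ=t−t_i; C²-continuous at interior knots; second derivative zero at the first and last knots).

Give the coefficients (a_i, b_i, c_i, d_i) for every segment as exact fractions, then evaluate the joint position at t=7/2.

  seg 0: a=-3 b=53/15 c=0 d=-31/120
  seg 1: a=2 b=13/30 c=-31/20 d=5/12
  seg 2: a=0 b=-23/30 c=19/20 d=-19/120
S(7/2) = 91/160

Δ: Δ0=5/2, Δ1=-1, Δ2=1/2
row 1: diag=8, rhs=-21; c'=1/4, d'=-21/8
row 2: denom=8−2·1/4=15/2; d'=(9−2·-21/8)/(15/2)=19/10
back: M2=19/10
back: M1=-21/8−1/4·19/10=-31/10
M: M0=0, M1=-31/10, M2=19/10, M3=0
seg 0: a=-3, c=M0/2=0, d=(M1−M0)/(6·2)=-31/120, b=Δ0−h0·(2M0+M1)/6=53/15
seg 1: a=2, c=M1/2=-31/20, d=(M2−M1)/(6·2)=5/12, b=Δ1−h1·(2M1+M2)/6=13/30
seg 2: a=0, c=M2/2=19/20, d=(M3−M2)/(6·2)=-19/120, b=Δ2−h2·(2M2+M3)/6=-23/30
t_q=7/2 → seg 1, τ=3/2; S=2+13/30·τ+-31/20·τ²+5/12·τ³=91/160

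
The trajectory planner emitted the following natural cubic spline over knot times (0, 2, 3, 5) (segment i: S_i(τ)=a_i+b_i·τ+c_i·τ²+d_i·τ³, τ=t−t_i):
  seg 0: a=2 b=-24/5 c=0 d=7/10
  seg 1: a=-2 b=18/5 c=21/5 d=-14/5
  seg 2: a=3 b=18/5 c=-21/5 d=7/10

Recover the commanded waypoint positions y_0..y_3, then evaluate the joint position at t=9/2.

y_0 = S_0(0) = a_0 = 2
y_1 = S_1(0) = a_1 = -2
y_2 = S_2(0) = a_2 = 3
y_3 = S_2(2) = -1
t_q=9/2 is in segment 2 (τ=3/2); S_2(τ)=21/16

y_0=2 y_1=-2 y_2=3 y_3=-1
S(9/2) = 21/16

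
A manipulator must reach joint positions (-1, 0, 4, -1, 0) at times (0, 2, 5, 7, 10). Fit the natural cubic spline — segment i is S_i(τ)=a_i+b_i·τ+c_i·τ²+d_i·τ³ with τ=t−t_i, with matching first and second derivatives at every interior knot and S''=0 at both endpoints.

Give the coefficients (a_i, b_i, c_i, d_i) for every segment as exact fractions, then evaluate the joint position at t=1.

  seg 0: a=-1 b=11/870 c=0 d=53/435
  seg 1: a=0 b=1283/870 c=106/145 d=-677/2610
  seg 2: a=4 b=-497/435 c=-93/58 d=1609/3480
  seg 3: a=-1 b=-1747/870 c=679/580 d=-679/5220
S(1) = -251/290

Δ: Δ0=1/2, Δ1=4/3, Δ2=-5/2, Δ3=1/3
row 1: diag=10, rhs=5; c'=3/10, d'=1/2
row 2: denom=10−3·3/10=91/10; d'=(-23−3·1/2)/(91/10)=-35/13
row 3: denom=10−2·20/91=870/91; d'=(17−2·-35/13)/(870/91)=679/290
back: M3=679/290
back: M2=-35/13−20/91·679/290=-93/29
back: M1=1/2−3/10·-93/29=212/145
M: M0=0, M1=212/145, M2=-93/29, M3=679/290, M4=0
seg 0: a=-1, c=M0/2=0, d=(M1−M0)/(6·2)=53/435, b=Δ0−h0·(2M0+M1)/6=11/870
seg 1: a=0, c=M1/2=106/145, d=(M2−M1)/(6·3)=-677/2610, b=Δ1−h1·(2M1+M2)/6=1283/870
seg 2: a=4, c=M2/2=-93/58, d=(M3−M2)/(6·2)=1609/3480, b=Δ2−h2·(2M2+M3)/6=-497/435
seg 3: a=-1, c=M3/2=679/580, d=(M4−M3)/(6·3)=-679/5220, b=Δ3−h3·(2M3+M4)/6=-1747/870
t_q=1 → seg 0, τ=1; S=-1+11/870·τ+0·τ²+53/435·τ³=-251/290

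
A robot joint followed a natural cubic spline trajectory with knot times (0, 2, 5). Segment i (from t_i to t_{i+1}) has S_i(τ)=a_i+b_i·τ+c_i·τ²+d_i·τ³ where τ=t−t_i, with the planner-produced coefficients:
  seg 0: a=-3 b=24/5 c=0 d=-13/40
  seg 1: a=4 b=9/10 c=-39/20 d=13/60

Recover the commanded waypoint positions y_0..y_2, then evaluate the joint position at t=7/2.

y_0=-3 y_1=4 y_2=-5
S(7/2) = 271/160

y_0 = S_0(0) = a_0 = -3
y_1 = S_1(0) = a_1 = 4
y_2 = S_1(3) = -5
t_q=7/2 is in segment 1 (τ=3/2); S_1(τ)=271/160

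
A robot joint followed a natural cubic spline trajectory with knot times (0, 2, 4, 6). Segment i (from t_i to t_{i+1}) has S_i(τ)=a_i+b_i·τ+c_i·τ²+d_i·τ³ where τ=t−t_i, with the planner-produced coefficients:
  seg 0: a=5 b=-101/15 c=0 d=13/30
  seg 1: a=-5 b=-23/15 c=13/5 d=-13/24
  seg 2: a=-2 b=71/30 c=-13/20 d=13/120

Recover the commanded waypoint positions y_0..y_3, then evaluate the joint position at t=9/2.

y_0 = S_0(0) = a_0 = 5
y_1 = S_1(0) = a_1 = -5
y_2 = S_2(0) = a_2 = -2
y_3 = S_2(2) = 1
t_q=9/2 is in segment 2 (τ=1/2); S_2(τ)=-309/320

y_0=5 y_1=-5 y_2=-2 y_3=1
S(9/2) = -309/320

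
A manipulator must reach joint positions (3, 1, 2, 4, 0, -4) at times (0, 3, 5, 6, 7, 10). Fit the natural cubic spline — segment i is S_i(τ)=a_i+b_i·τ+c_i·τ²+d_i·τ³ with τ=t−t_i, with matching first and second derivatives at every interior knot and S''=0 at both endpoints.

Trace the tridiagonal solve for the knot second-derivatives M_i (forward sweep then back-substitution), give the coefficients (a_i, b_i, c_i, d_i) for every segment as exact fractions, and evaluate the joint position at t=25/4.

Δ: Δ0=-2/3, Δ1=1/2, Δ2=2, Δ3=-4, Δ4=-4/3
row 1: diag=10, rhs=7; c'=1/5, d'=7/10
row 2: denom=6−2·1/5=28/5; d'=(9−2·7/10)/(28/5)=19/14
row 3: denom=4−1·5/28=107/28; d'=(-36−1·19/14)/(107/28)=-1046/107
row 4: denom=8−1·28/107=828/107; d'=(16−1·-1046/107)/(828/107)=1379/414
back: M4=1379/414
back: M3=-1046/107−28/107·1379/414=-2204/207
back: M2=19/14−5/28·-2204/207=1349/414
back: M1=7/10−1/5·1349/414=10/207
M: M0=0, M1=10/207, M2=1349/414, M3=-2204/207, M4=1379/414, M5=0
seg 0: a=3, c=M0/2=0, d=(M1−M0)/(6·3)=5/1863, b=Δ0−h0·(2M0+M1)/6=-143/207
seg 1: a=1, c=M1/2=5/207, d=(M2−M1)/(6·2)=443/1656, b=Δ1−h1·(2M1+M2)/6=-128/207
seg 2: a=2, c=M2/2=1349/828, d=(M3−M2)/(6·1)=-1919/828, b=Δ2−h2·(2M2+M3)/6=371/138
seg 3: a=4, c=M3/2=-1102/207, d=(M4−M3)/(6·1)=643/276, b=Δ3−h3·(2M3+M4)/6=-833/828
seg 4: a=0, c=M4/2=1379/828, d=(M5−M4)/(6·3)=-1379/7452, b=Δ4−h4·(2M4+M5)/6=-1931/414
t_q=25/4 → seg 3, τ=1/4; S=4+-833/828·τ+-1102/207·τ²+643/276·τ³=60979/17664

  seg 0: a=3 b=-143/207 c=0 d=5/1863
  seg 1: a=1 b=-128/207 c=5/207 d=443/1656
  seg 2: a=2 b=371/138 c=1349/828 d=-1919/828
  seg 3: a=4 b=-833/828 c=-1102/207 d=643/276
  seg 4: a=0 b=-1931/414 c=1379/828 d=-1379/7452
S(25/4) = 60979/17664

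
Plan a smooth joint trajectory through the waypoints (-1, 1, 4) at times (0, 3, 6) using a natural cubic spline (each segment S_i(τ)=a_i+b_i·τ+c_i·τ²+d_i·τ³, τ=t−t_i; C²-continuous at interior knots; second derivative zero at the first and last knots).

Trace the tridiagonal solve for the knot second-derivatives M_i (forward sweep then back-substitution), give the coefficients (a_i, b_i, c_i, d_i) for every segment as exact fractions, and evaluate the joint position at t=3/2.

  seg 0: a=-1 b=7/12 c=0 d=1/108
  seg 1: a=1 b=5/6 c=1/12 d=-1/108
S(3/2) = -3/32

Δ: Δ0=2/3, Δ1=1
row 1: diag=12, rhs=2; c'=1/4, d'=1/6
back: M1=1/6
M: M0=0, M1=1/6, M2=0
seg 0: a=-1, c=M0/2=0, d=(M1−M0)/(6·3)=1/108, b=Δ0−h0·(2M0+M1)/6=7/12
seg 1: a=1, c=M1/2=1/12, d=(M2−M1)/(6·3)=-1/108, b=Δ1−h1·(2M1+M2)/6=5/6
t_q=3/2 → seg 0, τ=3/2; S=-1+7/12·τ+0·τ²+1/108·τ³=-3/32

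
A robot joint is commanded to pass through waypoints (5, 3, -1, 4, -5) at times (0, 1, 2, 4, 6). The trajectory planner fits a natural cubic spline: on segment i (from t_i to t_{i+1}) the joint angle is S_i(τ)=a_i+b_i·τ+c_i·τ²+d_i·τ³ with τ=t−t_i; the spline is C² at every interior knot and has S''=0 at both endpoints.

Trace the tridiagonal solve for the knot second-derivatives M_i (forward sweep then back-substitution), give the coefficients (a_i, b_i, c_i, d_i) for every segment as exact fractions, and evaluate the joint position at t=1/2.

Δ: Δ0=-2, Δ1=-4, Δ2=5/2, Δ3=-9/2
row 1: diag=4, rhs=-12; c'=1/4, d'=-3
row 2: denom=6−1·1/4=23/4; d'=(39−1·-3)/(23/4)=168/23
row 3: denom=8−2·8/23=168/23; d'=(-42−2·168/23)/(168/23)=-31/4
back: M3=-31/4
back: M2=168/23−8/23·-31/4=10
back: M1=-3−1/4·10=-11/2
M: M0=0, M1=-11/2, M2=10, M3=-31/4, M4=0
seg 0: a=5, c=M0/2=0, d=(M1−M0)/(6·1)=-11/12, b=Δ0−h0·(2M0+M1)/6=-13/12
seg 1: a=3, c=M1/2=-11/4, d=(M2−M1)/(6·1)=31/12, b=Δ1−h1·(2M1+M2)/6=-23/6
seg 2: a=-1, c=M2/2=5, d=(M3−M2)/(6·2)=-71/48, b=Δ2−h2·(2M2+M3)/6=-19/12
seg 3: a=4, c=M3/2=-31/8, d=(M4−M3)/(6·2)=31/48, b=Δ3−h3·(2M3+M4)/6=2/3
t_q=1/2 → seg 0, τ=1/2; S=5+-13/12·τ+0·τ²+-11/12·τ³=139/32

  seg 0: a=5 b=-13/12 c=0 d=-11/12
  seg 1: a=3 b=-23/6 c=-11/4 d=31/12
  seg 2: a=-1 b=-19/12 c=5 d=-71/48
  seg 3: a=4 b=2/3 c=-31/8 d=31/48
S(1/2) = 139/32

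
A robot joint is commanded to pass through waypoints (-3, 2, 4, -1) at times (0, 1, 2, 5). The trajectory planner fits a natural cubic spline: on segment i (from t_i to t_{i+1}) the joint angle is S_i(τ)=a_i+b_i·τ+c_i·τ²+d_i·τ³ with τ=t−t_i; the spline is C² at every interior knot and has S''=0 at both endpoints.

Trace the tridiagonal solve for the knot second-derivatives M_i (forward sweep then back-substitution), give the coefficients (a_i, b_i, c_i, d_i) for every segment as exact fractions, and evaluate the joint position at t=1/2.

  seg 0: a=-3 b=526/93 c=0 d=-61/93
  seg 1: a=2 b=343/93 c=-61/31 d=26/93
  seg 2: a=4 b=55/93 c=-35/31 d=35/279
S(1/2) = -63/248

Δ: Δ0=5, Δ1=2, Δ2=-5/3
row 1: diag=4, rhs=-18; c'=1/4, d'=-9/2
row 2: denom=8−1·1/4=31/4; d'=(-22−1·-9/2)/(31/4)=-70/31
back: M2=-70/31
back: M1=-9/2−1/4·-70/31=-122/31
M: M0=0, M1=-122/31, M2=-70/31, M3=0
seg 0: a=-3, c=M0/2=0, d=(M1−M0)/(6·1)=-61/93, b=Δ0−h0·(2M0+M1)/6=526/93
seg 1: a=2, c=M1/2=-61/31, d=(M2−M1)/(6·1)=26/93, b=Δ1−h1·(2M1+M2)/6=343/93
seg 2: a=4, c=M2/2=-35/31, d=(M3−M2)/(6·3)=35/279, b=Δ2−h2·(2M2+M3)/6=55/93
t_q=1/2 → seg 0, τ=1/2; S=-3+526/93·τ+0·τ²+-61/93·τ³=-63/248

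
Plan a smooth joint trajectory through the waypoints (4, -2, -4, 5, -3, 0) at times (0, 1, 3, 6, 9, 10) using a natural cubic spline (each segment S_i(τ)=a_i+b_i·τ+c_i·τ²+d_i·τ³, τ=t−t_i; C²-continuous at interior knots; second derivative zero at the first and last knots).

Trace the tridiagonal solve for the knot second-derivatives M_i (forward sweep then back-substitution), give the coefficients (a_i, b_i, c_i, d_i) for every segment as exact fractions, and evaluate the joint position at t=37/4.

  seg 0: a=4 b=-739/111 c=0 d=73/111
  seg 1: a=-2 b=-520/111 c=73/37 d=-29/444
  seg 2: a=-4 b=269/111 c=117/74 d=-25/54
  seg 3: a=5 b=-131/222 c=-287/111 d=1261/1998
  seg 4: a=-3 b=104/111 c=229/74 d=-229/222
S(37/4) = -12259/4736

Δ: Δ0=-6, Δ1=-1, Δ2=3, Δ3=-8/3, Δ4=3
row 1: diag=6, rhs=30; c'=1/3, d'=5
row 2: denom=10−2·1/3=28/3; d'=(24−2·5)/(28/3)=3/2
row 3: denom=12−3·9/28=309/28; d'=(-34−3·3/2)/(309/28)=-1078/309
row 4: denom=8−3·28/103=740/103; d'=(34−3·-1078/309)/(740/103)=229/37
back: M4=229/37
back: M3=-1078/309−28/103·229/37=-574/111
back: M2=3/2−9/28·-574/111=117/37
back: M1=5−1/3·117/37=146/37
M: M0=0, M1=146/37, M2=117/37, M3=-574/111, M4=229/37, M5=0
seg 0: a=4, c=M0/2=0, d=(M1−M0)/(6·1)=73/111, b=Δ0−h0·(2M0+M1)/6=-739/111
seg 1: a=-2, c=M1/2=73/37, d=(M2−M1)/(6·2)=-29/444, b=Δ1−h1·(2M1+M2)/6=-520/111
seg 2: a=-4, c=M2/2=117/74, d=(M3−M2)/(6·3)=-25/54, b=Δ2−h2·(2M2+M3)/6=269/111
seg 3: a=5, c=M3/2=-287/111, d=(M4−M3)/(6·3)=1261/1998, b=Δ3−h3·(2M3+M4)/6=-131/222
seg 4: a=-3, c=M4/2=229/74, d=(M5−M4)/(6·1)=-229/222, b=Δ4−h4·(2M4+M5)/6=104/111
t_q=37/4 → seg 4, τ=1/4; S=-3+104/111·τ+229/74·τ²+-229/222·τ³=-12259/4736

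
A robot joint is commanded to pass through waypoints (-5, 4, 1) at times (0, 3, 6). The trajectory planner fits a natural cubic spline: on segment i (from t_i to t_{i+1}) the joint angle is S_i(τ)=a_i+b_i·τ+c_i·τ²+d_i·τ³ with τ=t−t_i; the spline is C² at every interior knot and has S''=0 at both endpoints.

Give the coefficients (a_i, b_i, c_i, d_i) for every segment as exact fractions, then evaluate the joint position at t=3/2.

  seg 0: a=-5 b=4 c=0 d=-1/9
  seg 1: a=4 b=1 c=-1 d=1/9
S(3/2) = 5/8

Δ: Δ0=3, Δ1=-1
row 1: diag=12, rhs=-24; c'=1/4, d'=-2
back: M1=-2
M: M0=0, M1=-2, M2=0
seg 0: a=-5, c=M0/2=0, d=(M1−M0)/(6·3)=-1/9, b=Δ0−h0·(2M0+M1)/6=4
seg 1: a=4, c=M1/2=-1, d=(M2−M1)/(6·3)=1/9, b=Δ1−h1·(2M1+M2)/6=1
t_q=3/2 → seg 0, τ=3/2; S=-5+4·τ+0·τ²+-1/9·τ³=5/8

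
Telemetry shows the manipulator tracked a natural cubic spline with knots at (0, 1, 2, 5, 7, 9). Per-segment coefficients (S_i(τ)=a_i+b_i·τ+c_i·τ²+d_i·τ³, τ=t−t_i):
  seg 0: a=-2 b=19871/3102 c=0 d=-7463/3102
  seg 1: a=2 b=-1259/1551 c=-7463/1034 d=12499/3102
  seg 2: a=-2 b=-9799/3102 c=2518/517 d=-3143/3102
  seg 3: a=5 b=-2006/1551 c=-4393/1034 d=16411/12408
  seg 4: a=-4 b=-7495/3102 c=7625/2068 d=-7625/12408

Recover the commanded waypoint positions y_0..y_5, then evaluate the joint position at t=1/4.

y_0 = S_0(0) = a_0 = -2
y_1 = S_1(0) = a_1 = 2
y_2 = S_2(0) = a_2 = -2
y_3 = S_3(0) = a_3 = 5
y_4 = S_4(0) = a_4 = -4
y_5 = S_4(2) = 1
t_q=1/4 is in segment 0 (τ=1/4); S_0(τ)=-28861/66176

y_0=-2 y_1=2 y_2=-2 y_3=5 y_4=-4 y_5=1
S(1/4) = -28861/66176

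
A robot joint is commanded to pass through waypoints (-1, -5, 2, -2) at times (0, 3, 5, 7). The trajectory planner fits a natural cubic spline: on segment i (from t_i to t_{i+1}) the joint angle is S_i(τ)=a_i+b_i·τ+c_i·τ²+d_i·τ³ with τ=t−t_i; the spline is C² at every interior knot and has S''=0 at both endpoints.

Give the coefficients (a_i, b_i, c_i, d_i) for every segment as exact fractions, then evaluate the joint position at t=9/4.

  seg 0: a=-1 b=-751/228 c=0 d=149/684
  seg 1: a=-5 b=295/114 c=149/76 d=-343/456
  seg 2: a=2 b=80/57 c=-97/38 d=97/228
S(9/4) = -28843/4864

Δ: Δ0=-4/3, Δ1=7/2, Δ2=-2
row 1: diag=10, rhs=29; c'=1/5, d'=29/10
row 2: denom=8−2·1/5=38/5; d'=(-33−2·29/10)/(38/5)=-97/19
back: M2=-97/19
back: M1=29/10−1/5·-97/19=149/38
M: M0=0, M1=149/38, M2=-97/19, M3=0
seg 0: a=-1, c=M0/2=0, d=(M1−M0)/(6·3)=149/684, b=Δ0−h0·(2M0+M1)/6=-751/228
seg 1: a=-5, c=M1/2=149/76, d=(M2−M1)/(6·2)=-343/456, b=Δ1−h1·(2M1+M2)/6=295/114
seg 2: a=2, c=M2/2=-97/38, d=(M3−M2)/(6·2)=97/228, b=Δ2−h2·(2M2+M3)/6=80/57
t_q=9/4 → seg 0, τ=9/4; S=-1+-751/228·τ+0·τ²+149/684·τ³=-28843/4864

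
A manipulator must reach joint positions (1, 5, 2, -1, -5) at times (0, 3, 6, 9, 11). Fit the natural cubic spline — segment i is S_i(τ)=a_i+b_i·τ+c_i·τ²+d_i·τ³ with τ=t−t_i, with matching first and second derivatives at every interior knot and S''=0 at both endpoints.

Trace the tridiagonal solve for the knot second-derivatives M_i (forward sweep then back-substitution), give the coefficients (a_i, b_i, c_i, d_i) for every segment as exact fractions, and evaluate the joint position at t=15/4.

Δ: Δ0=4/3, Δ1=-1, Δ2=-1, Δ3=-2
row 1: diag=12, rhs=-14; c'=1/4, d'=-7/6
row 2: denom=12−3·1/4=45/4; d'=(0−3·-7/6)/(45/4)=14/45
row 3: denom=10−3·4/15=46/5; d'=(-6−3·14/45)/(46/5)=-52/69
back: M3=-52/69
back: M2=14/45−4/15·-52/69=106/207
back: M1=-7/6−1/4·106/207=-268/207
M: M0=0, M1=-268/207, M2=106/207, M3=-52/69, M4=0
seg 0: a=1, c=M0/2=0, d=(M1−M0)/(6·3)=-134/1863, b=Δ0−h0·(2M0+M1)/6=410/207
seg 1: a=5, c=M1/2=-134/207, d=(M2−M1)/(6·3)=187/1863, b=Δ1−h1·(2M1+M2)/6=8/207
seg 2: a=2, c=M2/2=53/207, d=(M3−M2)/(6·3)=-131/1863, b=Δ2−h2·(2M2+M3)/6=-235/207
seg 3: a=-1, c=M3/2=-26/69, d=(M4−M3)/(6·2)=13/207, b=Δ3−h3·(2M3+M4)/6=-310/207
t_q=15/4 → seg 1, τ=3/4; S=5+8/207·τ+-134/207·τ²+187/1863·τ³=6929/1472

  seg 0: a=1 b=410/207 c=0 d=-134/1863
  seg 1: a=5 b=8/207 c=-134/207 d=187/1863
  seg 2: a=2 b=-235/207 c=53/207 d=-131/1863
  seg 3: a=-1 b=-310/207 c=-26/69 d=13/207
S(15/4) = 6929/1472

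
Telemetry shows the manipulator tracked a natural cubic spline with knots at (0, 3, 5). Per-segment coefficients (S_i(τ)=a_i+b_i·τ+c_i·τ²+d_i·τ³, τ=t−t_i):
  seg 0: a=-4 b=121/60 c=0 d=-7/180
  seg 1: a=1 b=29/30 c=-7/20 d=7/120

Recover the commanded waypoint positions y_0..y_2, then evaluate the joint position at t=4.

y_0=-4 y_1=1 y_2=2
S(4) = 67/40

y_0 = S_0(0) = a_0 = -4
y_1 = S_1(0) = a_1 = 1
y_2 = S_1(2) = 2
t_q=4 is in segment 1 (τ=1); S_1(τ)=67/40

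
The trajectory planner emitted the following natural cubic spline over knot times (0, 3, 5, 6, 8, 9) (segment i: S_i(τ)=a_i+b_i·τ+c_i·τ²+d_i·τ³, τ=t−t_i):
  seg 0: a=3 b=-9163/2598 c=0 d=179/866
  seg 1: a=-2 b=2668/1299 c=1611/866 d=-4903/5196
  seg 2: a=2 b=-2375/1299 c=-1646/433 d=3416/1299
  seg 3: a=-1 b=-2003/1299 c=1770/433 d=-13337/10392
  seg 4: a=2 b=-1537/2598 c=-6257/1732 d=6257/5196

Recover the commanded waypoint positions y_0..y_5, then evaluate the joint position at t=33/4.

y_0=3 y_1=-2 y_2=2 y_3=-1 y_4=2 y_5=-1
S(33/4) = 182359/110848

y_0 = S_0(0) = a_0 = 3
y_1 = S_1(0) = a_1 = -2
y_2 = S_2(0) = a_2 = 2
y_3 = S_3(0) = a_3 = -1
y_4 = S_4(0) = a_4 = 2
y_5 = S_4(1) = -1
t_q=33/4 is in segment 4 (τ=1/4); S_4(τ)=182359/110848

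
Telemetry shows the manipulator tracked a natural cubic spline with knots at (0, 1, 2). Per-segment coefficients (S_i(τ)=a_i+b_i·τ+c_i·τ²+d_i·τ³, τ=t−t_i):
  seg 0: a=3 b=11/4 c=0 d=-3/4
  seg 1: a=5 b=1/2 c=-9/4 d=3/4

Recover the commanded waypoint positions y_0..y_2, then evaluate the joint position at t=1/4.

y_0=3 y_1=5 y_2=4
S(1/4) = 941/256

y_0 = S_0(0) = a_0 = 3
y_1 = S_1(0) = a_1 = 5
y_2 = S_1(1) = 4
t_q=1/4 is in segment 0 (τ=1/4); S_0(τ)=941/256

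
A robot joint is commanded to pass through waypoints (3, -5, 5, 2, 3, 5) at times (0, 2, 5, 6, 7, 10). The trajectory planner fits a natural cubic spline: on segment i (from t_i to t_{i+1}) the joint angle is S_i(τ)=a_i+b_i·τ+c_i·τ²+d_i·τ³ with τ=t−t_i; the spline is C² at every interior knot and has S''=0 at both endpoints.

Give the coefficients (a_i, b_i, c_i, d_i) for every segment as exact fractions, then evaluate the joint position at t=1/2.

Δ: Δ0=-4, Δ1=10/3, Δ2=-3, Δ3=1, Δ4=2/3
row 1: diag=10, rhs=44; c'=3/10, d'=22/5
row 2: denom=8−3·3/10=71/10; d'=(-38−3·22/5)/(71/10)=-512/71
row 3: denom=4−1·10/71=274/71; d'=(24−1·-512/71)/(274/71)=1108/137
row 4: denom=8−1·71/274=2121/274; d'=(-2−1·1108/137)/(2121/274)=-2764/2121
back: M4=-2764/2121
back: M3=1108/137−71/274·-2764/2121=17870/2121
back: M2=-512/71−10/71·17870/2121=-17812/2121
back: M1=22/5−3/10·-17812/2121=4892/707
M: M0=0, M1=4892/707, M2=-17812/2121, M3=17870/2121, M4=-2764/2121, M5=0
seg 0: a=3, c=M0/2=0, d=(M1−M0)/(6·2)=1223/2121, b=Δ0−h0·(2M0+M1)/6=-13376/2121
seg 1: a=-5, c=M1/2=2446/707, d=(M2−M1)/(6·3)=-16244/19089, b=Δ1−h1·(2M1+M2)/6=1300/2121
seg 2: a=5, c=M2/2=-8906/2121, d=(M3−M2)/(6·1)=5947/2121, b=Δ2−h2·(2M2+M3)/6=-3404/2121
seg 3: a=2, c=M3/2=8935/2121, d=(M4−M3)/(6·1)=-3439/2121, b=Δ3−h3·(2M3+M4)/6=-1125/707
seg 4: a=3, c=M4/2=-1382/2121, d=(M5−M4)/(6·3)=1382/19089, b=Δ4−h4·(2M4+M5)/6=4178/2121
t_q=1/2 → seg 0, τ=1/2; S=3+-13376/2121·τ+0·τ²+1223/2121·τ³=-459/5656

  seg 0: a=3 b=-13376/2121 c=0 d=1223/2121
  seg 1: a=-5 b=1300/2121 c=2446/707 d=-16244/19089
  seg 2: a=5 b=-3404/2121 c=-8906/2121 d=5947/2121
  seg 3: a=2 b=-1125/707 c=8935/2121 d=-3439/2121
  seg 4: a=3 b=4178/2121 c=-1382/2121 d=1382/19089
S(1/2) = -459/5656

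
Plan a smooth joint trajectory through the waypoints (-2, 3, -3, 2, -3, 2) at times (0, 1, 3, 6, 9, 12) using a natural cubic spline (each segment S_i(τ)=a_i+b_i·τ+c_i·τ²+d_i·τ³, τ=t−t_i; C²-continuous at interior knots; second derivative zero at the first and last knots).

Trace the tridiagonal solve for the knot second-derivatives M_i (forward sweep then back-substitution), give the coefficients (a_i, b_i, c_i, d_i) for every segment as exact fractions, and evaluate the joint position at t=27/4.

Δ: Δ0=5, Δ1=-3, Δ2=5/3, Δ3=-5/3, Δ4=5/3
row 1: diag=6, rhs=-48; c'=1/3, d'=-8
row 2: denom=10−2·1/3=28/3; d'=(28−2·-8)/(28/3)=33/7
row 3: denom=12−3·9/28=309/28; d'=(-20−3·33/7)/(309/28)=-956/309
row 4: denom=12−3·28/103=1152/103; d'=(20−3·-956/309)/(1152/103)=377/144
back: M4=377/144
back: M3=-956/309−28/103·377/144=-137/36
back: M2=33/7−9/28·-137/36=95/16
back: M1=-8−1/3·95/16=-479/48
M: M0=0, M1=-479/48, M2=95/16, M3=-137/36, M4=377/144, M5=0
seg 0: a=-2, c=M0/2=0, d=(M1−M0)/(6·1)=-479/288, b=Δ0−h0·(2M0+M1)/6=1919/288
seg 1: a=3, c=M1/2=-479/96, d=(M2−M1)/(6·2)=191/144, b=Δ1−h1·(2M1+M2)/6=241/144
seg 2: a=-3, c=M2/2=95/32, d=(M3−M2)/(6·3)=-1403/2592, b=Δ2−h2·(2M2+M3)/6=-341/144
seg 3: a=2, c=M3/2=-137/72, d=(M4−M3)/(6·3)=925/2592, b=Δ3−h3·(2M3+M4)/6=239/288
seg 4: a=-3, c=M4/2=377/288, d=(M5−M4)/(6·3)=-377/2592, b=Δ4−h4·(2M4+M5)/6=-137/144
t_q=27/4 → seg 3, τ=3/4; S=2+239/288·τ+-137/72·τ²+925/2592·τ³=3487/2048

  seg 0: a=-2 b=1919/288 c=0 d=-479/288
  seg 1: a=3 b=241/144 c=-479/96 d=191/144
  seg 2: a=-3 b=-341/144 c=95/32 d=-1403/2592
  seg 3: a=2 b=239/288 c=-137/72 d=925/2592
  seg 4: a=-3 b=-137/144 c=377/288 d=-377/2592
S(27/4) = 3487/2048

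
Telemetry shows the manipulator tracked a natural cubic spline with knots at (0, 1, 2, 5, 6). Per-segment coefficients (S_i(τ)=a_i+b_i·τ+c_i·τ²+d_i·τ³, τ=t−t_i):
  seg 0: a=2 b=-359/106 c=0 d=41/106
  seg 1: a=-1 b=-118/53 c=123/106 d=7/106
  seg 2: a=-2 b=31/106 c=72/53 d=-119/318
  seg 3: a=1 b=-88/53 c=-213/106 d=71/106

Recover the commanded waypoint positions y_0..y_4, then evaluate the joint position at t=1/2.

y_0 = S_0(0) = a_0 = 2
y_1 = S_1(0) = a_1 = -1
y_2 = S_2(0) = a_2 = -2
y_3 = S_3(0) = a_3 = 1
y_4 = S_3(1) = -2
t_q=1/2 is in segment 0 (τ=1/2); S_0(τ)=301/848

y_0=2 y_1=-1 y_2=-2 y_3=1 y_4=-2
S(1/2) = 301/848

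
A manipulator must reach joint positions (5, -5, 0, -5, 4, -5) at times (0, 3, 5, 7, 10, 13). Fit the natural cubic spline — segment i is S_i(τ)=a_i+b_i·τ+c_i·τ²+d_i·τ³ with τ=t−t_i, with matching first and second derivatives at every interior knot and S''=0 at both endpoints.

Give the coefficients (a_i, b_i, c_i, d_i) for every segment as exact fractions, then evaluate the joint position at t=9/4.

  seg 0: a=5 b=-2531/442 c=0 d=3173/11934
  seg 1: a=-5 b=321/221 c=3173/1326 d=-4957/5304
  seg 2: a=0 b=-253/1326 c=-8525/2652 d=1821/1768
  seg 3: a=-5 b=-457/663 c=1966/663 d=-3452/5967
  seg 4: a=4 b=983/663 c=-1486/663 d=1486/5967
S(9/4) = -137353/28288

Δ: Δ0=-10/3, Δ1=5/2, Δ2=-5/2, Δ3=3, Δ4=-3
row 1: diag=10, rhs=35; c'=1/5, d'=7/2
row 2: denom=8−2·1/5=38/5; d'=(-30−2·7/2)/(38/5)=-185/38
row 3: denom=10−2·5/19=180/19; d'=(33−2·-185/38)/(180/19)=203/45
row 4: denom=12−3·19/60=221/20; d'=(-36−3·203/45)/(221/20)=-2972/663
back: M4=-2972/663
back: M3=203/45−19/60·-2972/663=3932/663
back: M2=-185/38−5/19·3932/663=-8525/1326
back: M1=7/2−1/5·-8525/1326=3173/663
M: M0=0, M1=3173/663, M2=-8525/1326, M3=3932/663, M4=-2972/663, M5=0
seg 0: a=5, c=M0/2=0, d=(M1−M0)/(6·3)=3173/11934, b=Δ0−h0·(2M0+M1)/6=-2531/442
seg 1: a=-5, c=M1/2=3173/1326, d=(M2−M1)/(6·2)=-4957/5304, b=Δ1−h1·(2M1+M2)/6=321/221
seg 2: a=0, c=M2/2=-8525/2652, d=(M3−M2)/(6·2)=1821/1768, b=Δ2−h2·(2M2+M3)/6=-253/1326
seg 3: a=-5, c=M3/2=1966/663, d=(M4−M3)/(6·3)=-3452/5967, b=Δ3−h3·(2M3+M4)/6=-457/663
seg 4: a=4, c=M4/2=-1486/663, d=(M5−M4)/(6·3)=1486/5967, b=Δ4−h4·(2M4+M5)/6=983/663
t_q=9/4 → seg 0, τ=9/4; S=5+-2531/442·τ+0·τ²+3173/11934·τ³=-137353/28288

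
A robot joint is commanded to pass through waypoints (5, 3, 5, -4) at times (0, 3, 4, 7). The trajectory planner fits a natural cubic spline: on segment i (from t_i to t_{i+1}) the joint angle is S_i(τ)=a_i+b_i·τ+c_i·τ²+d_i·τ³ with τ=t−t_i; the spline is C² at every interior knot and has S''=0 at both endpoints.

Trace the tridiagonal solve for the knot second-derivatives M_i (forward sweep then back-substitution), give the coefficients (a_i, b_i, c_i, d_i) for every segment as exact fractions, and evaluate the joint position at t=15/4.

  seg 0: a=5 b=-121/63 c=0 d=79/567
  seg 1: a=3 b=116/63 c=79/63 d=-23/21
  seg 2: a=5 b=67/63 c=-128/63 d=128/567
S(15/4) = 6215/1344

Δ: Δ0=-2/3, Δ1=2, Δ2=-3
row 1: diag=8, rhs=16; c'=1/8, d'=2
row 2: denom=8−1·1/8=63/8; d'=(-30−1·2)/(63/8)=-256/63
back: M2=-256/63
back: M1=2−1/8·-256/63=158/63
M: M0=0, M1=158/63, M2=-256/63, M3=0
seg 0: a=5, c=M0/2=0, d=(M1−M0)/(6·3)=79/567, b=Δ0−h0·(2M0+M1)/6=-121/63
seg 1: a=3, c=M1/2=79/63, d=(M2−M1)/(6·1)=-23/21, b=Δ1−h1·(2M1+M2)/6=116/63
seg 2: a=5, c=M2/2=-128/63, d=(M3−M2)/(6·3)=128/567, b=Δ2−h2·(2M2+M3)/6=67/63
t_q=15/4 → seg 1, τ=3/4; S=3+116/63·τ+79/63·τ²+-23/21·τ³=6215/1344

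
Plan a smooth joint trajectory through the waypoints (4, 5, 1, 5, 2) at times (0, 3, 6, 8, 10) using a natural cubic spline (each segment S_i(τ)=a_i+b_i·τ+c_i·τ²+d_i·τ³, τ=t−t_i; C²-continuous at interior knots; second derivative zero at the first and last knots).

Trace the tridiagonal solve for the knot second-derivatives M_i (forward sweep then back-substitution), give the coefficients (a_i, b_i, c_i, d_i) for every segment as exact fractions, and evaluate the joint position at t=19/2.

  seg 0: a=4 b=321/280 c=0 d=-683/7560
  seg 1: a=5 b=-181/140 c=-683/840 d=403/1512
  seg 2: a=1 b=41/40 c=111/70 d=-123/224
  seg 3: a=5 b=109/140 c=-957/560 d=319/1120
S(19/2) = 5885/1792

Δ: Δ0=1/3, Δ1=-4/3, Δ2=2, Δ3=-3/2
row 1: diag=12, rhs=-10; c'=1/4, d'=-5/6
row 2: denom=10−3·1/4=37/4; d'=(20−3·-5/6)/(37/4)=90/37
row 3: denom=8−2·8/37=280/37; d'=(-21−2·90/37)/(280/37)=-957/280
back: M3=-957/280
back: M2=90/37−8/37·-957/280=111/35
back: M1=-5/6−1/4·111/35=-683/420
M: M0=0, M1=-683/420, M2=111/35, M3=-957/280, M4=0
seg 0: a=4, c=M0/2=0, d=(M1−M0)/(6·3)=-683/7560, b=Δ0−h0·(2M0+M1)/6=321/280
seg 1: a=5, c=M1/2=-683/840, d=(M2−M1)/(6·3)=403/1512, b=Δ1−h1·(2M1+M2)/6=-181/140
seg 2: a=1, c=M2/2=111/70, d=(M3−M2)/(6·2)=-123/224, b=Δ2−h2·(2M2+M3)/6=41/40
seg 3: a=5, c=M3/2=-957/560, d=(M4−M3)/(6·2)=319/1120, b=Δ3−h3·(2M3+M4)/6=109/140
t_q=19/2 → seg 3, τ=3/2; S=5+109/140·τ+-957/560·τ²+319/1120·τ³=5885/1792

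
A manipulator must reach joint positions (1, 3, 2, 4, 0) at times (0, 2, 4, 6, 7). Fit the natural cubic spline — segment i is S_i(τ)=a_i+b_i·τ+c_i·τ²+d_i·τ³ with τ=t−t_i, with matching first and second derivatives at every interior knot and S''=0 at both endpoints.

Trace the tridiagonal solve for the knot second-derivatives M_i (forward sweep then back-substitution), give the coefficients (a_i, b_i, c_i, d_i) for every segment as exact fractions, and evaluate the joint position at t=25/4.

Δ: Δ0=1, Δ1=-1/2, Δ2=1, Δ3=-4
row 1: diag=8, rhs=-9; c'=1/4, d'=-9/8
row 2: denom=8−2·1/4=15/2; d'=(9−2·-9/8)/(15/2)=3/2
row 3: denom=6−2·4/15=82/15; d'=(-30−2·3/2)/(82/15)=-495/82
back: M3=-495/82
back: M2=3/2−4/15·-495/82=255/82
back: M1=-9/8−1/4·255/82=-78/41
M: M0=0, M1=-78/41, M2=255/82, M3=-495/82, M4=0
seg 0: a=1, c=M0/2=0, d=(M1−M0)/(6·2)=-13/82, b=Δ0−h0·(2M0+M1)/6=67/41
seg 1: a=3, c=M1/2=-39/41, d=(M2−M1)/(6·2)=137/328, b=Δ1−h1·(2M1+M2)/6=-11/41
seg 2: a=2, c=M2/2=255/164, d=(M3−M2)/(6·2)=-125/164, b=Δ2−h2·(2M2+M3)/6=77/82
seg 3: a=4, c=M3/2=-495/164, d=(M4−M3)/(6·1)=165/164, b=Δ3−h3·(2M3+M4)/6=-163/82
t_q=25/4 → seg 3, τ=1/4; S=4+-163/82·τ+-495/164·τ²+165/164·τ³=34953/10496

  seg 0: a=1 b=67/41 c=0 d=-13/82
  seg 1: a=3 b=-11/41 c=-39/41 d=137/328
  seg 2: a=2 b=77/82 c=255/164 d=-125/164
  seg 3: a=4 b=-163/82 c=-495/164 d=165/164
S(25/4) = 34953/10496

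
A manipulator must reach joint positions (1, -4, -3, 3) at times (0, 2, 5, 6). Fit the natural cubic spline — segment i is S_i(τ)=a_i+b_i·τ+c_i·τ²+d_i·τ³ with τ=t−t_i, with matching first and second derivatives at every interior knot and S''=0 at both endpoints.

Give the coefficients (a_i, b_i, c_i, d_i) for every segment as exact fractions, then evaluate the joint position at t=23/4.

Δ: Δ0=-5/2, Δ1=1/3, Δ2=6
row 1: diag=10, rhs=17; c'=3/10, d'=17/10
row 2: denom=8−3·3/10=71/10; d'=(34−3·17/10)/(71/10)=289/71
back: M2=289/71
back: M1=17/10−3/10·289/71=34/71
M: M0=0, M1=34/71, M2=289/71, M3=0
seg 0: a=1, c=M0/2=0, d=(M1−M0)/(6·2)=17/426, b=Δ0−h0·(2M0+M1)/6=-1133/426
seg 1: a=-4, c=M1/2=17/71, d=(M2−M1)/(6·3)=85/426, b=Δ1−h1·(2M1+M2)/6=-929/426
seg 2: a=-3, c=M2/2=289/142, d=(M3−M2)/(6·1)=-289/426, b=Δ2−h2·(2M2+M3)/6=989/213
t_q=23/4 → seg 2, τ=3/4; S=-3+989/213·τ+289/142·τ²+-289/426·τ³=12187/9088

  seg 0: a=1 b=-1133/426 c=0 d=17/426
  seg 1: a=-4 b=-929/426 c=17/71 d=85/426
  seg 2: a=-3 b=989/213 c=289/142 d=-289/426
S(23/4) = 12187/9088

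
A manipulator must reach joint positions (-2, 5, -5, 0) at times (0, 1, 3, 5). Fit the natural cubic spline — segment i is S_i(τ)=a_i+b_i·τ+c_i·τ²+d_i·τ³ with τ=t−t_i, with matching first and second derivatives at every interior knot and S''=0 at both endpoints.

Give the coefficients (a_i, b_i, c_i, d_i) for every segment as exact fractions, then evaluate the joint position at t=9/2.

  seg 0: a=-2 b=419/44 c=0 d=-111/44
  seg 1: a=5 b=43/22 c=-333/44 d=45/22
  seg 2: a=-5 b=-83/22 c=207/44 d=-69/88
S(9/2) = -1915/704

Δ: Δ0=7, Δ1=-5, Δ2=5/2
row 1: diag=6, rhs=-72; c'=1/3, d'=-12
row 2: denom=8−2·1/3=22/3; d'=(45−2·-12)/(22/3)=207/22
back: M2=207/22
back: M1=-12−1/3·207/22=-333/22
M: M0=0, M1=-333/22, M2=207/22, M3=0
seg 0: a=-2, c=M0/2=0, d=(M1−M0)/(6·1)=-111/44, b=Δ0−h0·(2M0+M1)/6=419/44
seg 1: a=5, c=M1/2=-333/44, d=(M2−M1)/(6·2)=45/22, b=Δ1−h1·(2M1+M2)/6=43/22
seg 2: a=-5, c=M2/2=207/44, d=(M3−M2)/(6·2)=-69/88, b=Δ2−h2·(2M2+M3)/6=-83/22
t_q=9/2 → seg 2, τ=3/2; S=-5+-83/22·τ+207/44·τ²+-69/88·τ³=-1915/704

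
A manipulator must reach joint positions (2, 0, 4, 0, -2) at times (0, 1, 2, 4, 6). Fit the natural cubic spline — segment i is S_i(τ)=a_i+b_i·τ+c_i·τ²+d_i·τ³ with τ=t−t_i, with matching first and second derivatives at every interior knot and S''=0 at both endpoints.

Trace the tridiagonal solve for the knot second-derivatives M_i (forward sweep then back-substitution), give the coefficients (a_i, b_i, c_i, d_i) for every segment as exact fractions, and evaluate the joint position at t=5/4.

Δ: Δ0=-2, Δ1=4, Δ2=-2, Δ3=-1
row 1: diag=4, rhs=36; c'=1/4, d'=9
row 2: denom=6−1·1/4=23/4; d'=(-36−1·9)/(23/4)=-180/23
row 3: denom=8−2·8/23=168/23; d'=(6−2·-180/23)/(168/23)=83/28
back: M3=83/28
back: M2=-180/23−8/23·83/28=-62/7
back: M1=9−1/4·-62/7=157/14
M: M0=0, M1=157/14, M2=-62/7, M3=83/28, M4=0
seg 0: a=2, c=M0/2=0, d=(M1−M0)/(6·1)=157/84, b=Δ0−h0·(2M0+M1)/6=-325/84
seg 1: a=0, c=M1/2=157/28, d=(M2−M1)/(6·1)=-281/84, b=Δ1−h1·(2M1+M2)/6=73/42
seg 2: a=4, c=M2/2=-31/7, d=(M3−M2)/(6·2)=331/336, b=Δ2−h2·(2M2+M3)/6=35/12
seg 3: a=0, c=M3/2=83/56, d=(M4−M3)/(6·2)=-83/336, b=Δ3−h3·(2M3+M4)/6=-125/42
t_q=5/4 → seg 1, τ=1/4; S=0+73/42·τ+157/28·τ²+-281/84·τ³=1313/1792

  seg 0: a=2 b=-325/84 c=0 d=157/84
  seg 1: a=0 b=73/42 c=157/28 d=-281/84
  seg 2: a=4 b=35/12 c=-31/7 d=331/336
  seg 3: a=0 b=-125/42 c=83/56 d=-83/336
S(5/4) = 1313/1792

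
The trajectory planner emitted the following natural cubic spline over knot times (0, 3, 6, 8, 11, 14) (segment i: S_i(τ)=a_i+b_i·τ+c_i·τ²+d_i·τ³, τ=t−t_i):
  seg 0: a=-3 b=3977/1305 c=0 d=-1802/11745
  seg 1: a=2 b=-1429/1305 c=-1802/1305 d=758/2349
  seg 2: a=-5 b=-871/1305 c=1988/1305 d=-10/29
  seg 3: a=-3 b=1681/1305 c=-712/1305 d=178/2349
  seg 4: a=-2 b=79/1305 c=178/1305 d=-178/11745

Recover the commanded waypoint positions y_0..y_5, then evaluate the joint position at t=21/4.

y_0=-3 y_1=2 y_2=-5 y_3=-3 y_4=-2 y_5=-1
S(21/4) = -17533/4640

y_0 = S_0(0) = a_0 = -3
y_1 = S_1(0) = a_1 = 2
y_2 = S_2(0) = a_2 = -5
y_3 = S_3(0) = a_3 = -3
y_4 = S_4(0) = a_4 = -2
y_5 = S_4(3) = -1
t_q=21/4 is in segment 1 (τ=9/4); S_1(τ)=-17533/4640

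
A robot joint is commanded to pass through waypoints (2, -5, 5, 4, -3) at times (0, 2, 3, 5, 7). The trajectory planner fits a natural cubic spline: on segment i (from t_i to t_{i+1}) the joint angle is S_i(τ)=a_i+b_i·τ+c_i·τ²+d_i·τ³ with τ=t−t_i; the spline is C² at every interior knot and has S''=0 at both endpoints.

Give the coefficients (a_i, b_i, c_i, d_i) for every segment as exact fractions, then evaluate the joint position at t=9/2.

  seg 0: a=2 b=-35/4 c=0 d=21/16
  seg 1: a=-5 b=7 c=63/8 d=-39/8
  seg 2: a=5 b=65/8 c=-27/4 d=39/32
  seg 3: a=4 b=-17/4 c=9/16 d=-3/32
S(9/2) = 1565/256

Δ: Δ0=-7/2, Δ1=10, Δ2=-1/2, Δ3=-7/2
row 1: diag=6, rhs=81; c'=1/6, d'=27/2
row 2: denom=6−1·1/6=35/6; d'=(-63−1·27/2)/(35/6)=-459/35
row 3: denom=8−2·12/35=256/35; d'=(-18−2·-459/35)/(256/35)=9/8
back: M3=9/8
back: M2=-459/35−12/35·9/8=-27/2
back: M1=27/2−1/6·-27/2=63/4
M: M0=0, M1=63/4, M2=-27/2, M3=9/8, M4=0
seg 0: a=2, c=M0/2=0, d=(M1−M0)/(6·2)=21/16, b=Δ0−h0·(2M0+M1)/6=-35/4
seg 1: a=-5, c=M1/2=63/8, d=(M2−M1)/(6·1)=-39/8, b=Δ1−h1·(2M1+M2)/6=7
seg 2: a=5, c=M2/2=-27/4, d=(M3−M2)/(6·2)=39/32, b=Δ2−h2·(2M2+M3)/6=65/8
seg 3: a=4, c=M3/2=9/16, d=(M4−M3)/(6·2)=-3/32, b=Δ3−h3·(2M3+M4)/6=-17/4
t_q=9/2 → seg 2, τ=3/2; S=5+65/8·τ+-27/4·τ²+39/32·τ³=1565/256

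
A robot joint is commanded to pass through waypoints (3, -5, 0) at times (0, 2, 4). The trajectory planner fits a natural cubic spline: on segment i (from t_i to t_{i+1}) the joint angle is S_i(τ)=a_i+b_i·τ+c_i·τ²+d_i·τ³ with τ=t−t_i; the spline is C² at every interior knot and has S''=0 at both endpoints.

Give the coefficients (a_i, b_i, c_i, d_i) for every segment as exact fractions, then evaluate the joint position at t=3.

  seg 0: a=3 b=-45/8 c=0 d=13/32
  seg 1: a=-5 b=-3/4 c=39/16 d=-13/32
S(3) = -119/32

Δ: Δ0=-4, Δ1=5/2
row 1: diag=8, rhs=39; c'=1/4, d'=39/8
back: M1=39/8
M: M0=0, M1=39/8, M2=0
seg 0: a=3, c=M0/2=0, d=(M1−M0)/(6·2)=13/32, b=Δ0−h0·(2M0+M1)/6=-45/8
seg 1: a=-5, c=M1/2=39/16, d=(M2−M1)/(6·2)=-13/32, b=Δ1−h1·(2M1+M2)/6=-3/4
t_q=3 → seg 1, τ=1; S=-5+-3/4·τ+39/16·τ²+-13/32·τ³=-119/32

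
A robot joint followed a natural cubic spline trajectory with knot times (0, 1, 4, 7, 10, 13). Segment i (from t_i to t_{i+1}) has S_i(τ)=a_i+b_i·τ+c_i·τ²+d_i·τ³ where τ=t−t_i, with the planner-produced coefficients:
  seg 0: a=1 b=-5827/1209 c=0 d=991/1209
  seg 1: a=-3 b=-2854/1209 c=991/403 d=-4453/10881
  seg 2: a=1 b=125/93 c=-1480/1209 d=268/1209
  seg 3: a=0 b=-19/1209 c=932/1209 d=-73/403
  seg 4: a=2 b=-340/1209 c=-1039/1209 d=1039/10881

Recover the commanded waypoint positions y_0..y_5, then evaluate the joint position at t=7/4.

y_0 = S_0(0) = a_0 = 1
y_1 = S_1(0) = a_1 = -3
y_2 = S_2(0) = a_2 = 1
y_3 = S_3(0) = a_3 = 0
y_4 = S_4(0) = a_4 = 2
y_5 = S_4(3) = -4
t_q=7/4 is in segment 1 (τ=3/4); S_1(τ)=-91817/25792

y_0=1 y_1=-3 y_2=1 y_3=0 y_4=2 y_5=-4
S(7/4) = -91817/25792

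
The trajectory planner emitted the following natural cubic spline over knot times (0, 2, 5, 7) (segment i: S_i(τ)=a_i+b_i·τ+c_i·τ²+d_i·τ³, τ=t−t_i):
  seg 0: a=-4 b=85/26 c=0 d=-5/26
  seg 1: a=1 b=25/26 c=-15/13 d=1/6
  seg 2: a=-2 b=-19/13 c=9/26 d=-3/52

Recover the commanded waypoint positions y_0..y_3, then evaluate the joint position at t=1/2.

y_0=-4 y_1=1 y_2=-2 y_3=-4
S(1/2) = -497/208

y_0 = S_0(0) = a_0 = -4
y_1 = S_1(0) = a_1 = 1
y_2 = S_2(0) = a_2 = -2
y_3 = S_2(2) = -4
t_q=1/2 is in segment 0 (τ=1/2); S_0(τ)=-497/208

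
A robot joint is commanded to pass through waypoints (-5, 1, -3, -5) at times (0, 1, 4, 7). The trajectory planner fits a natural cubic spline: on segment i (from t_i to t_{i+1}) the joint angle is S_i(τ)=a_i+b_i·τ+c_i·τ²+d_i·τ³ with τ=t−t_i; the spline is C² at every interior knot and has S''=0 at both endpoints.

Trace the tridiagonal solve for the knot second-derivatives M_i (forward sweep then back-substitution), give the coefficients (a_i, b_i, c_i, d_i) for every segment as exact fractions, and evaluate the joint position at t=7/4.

Δ: Δ0=6, Δ1=-4/3, Δ2=-2/3
row 1: diag=8, rhs=-44; c'=3/8, d'=-11/2
row 2: denom=12−3·3/8=87/8; d'=(4−3·-11/2)/(87/8)=164/87
back: M2=164/87
back: M1=-11/2−3/8·164/87=-180/29
M: M0=0, M1=-180/29, M2=164/87, M3=0
seg 0: a=-5, c=M0/2=0, d=(M1−M0)/(6·1)=-30/29, b=Δ0−h0·(2M0+M1)/6=204/29
seg 1: a=1, c=M1/2=-90/29, d=(M2−M1)/(6·3)=352/783, b=Δ1−h1·(2M1+M2)/6=114/29
seg 2: a=-3, c=M2/2=82/87, d=(M3−M2)/(6·3)=-82/783, b=Δ2−h2·(2M2+M3)/6=-74/29
t_q=7/4 → seg 1, τ=3/4; S=1+114/29·τ+-90/29·τ²+352/783·τ³=555/232

  seg 0: a=-5 b=204/29 c=0 d=-30/29
  seg 1: a=1 b=114/29 c=-90/29 d=352/783
  seg 2: a=-3 b=-74/29 c=82/87 d=-82/783
S(7/4) = 555/232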